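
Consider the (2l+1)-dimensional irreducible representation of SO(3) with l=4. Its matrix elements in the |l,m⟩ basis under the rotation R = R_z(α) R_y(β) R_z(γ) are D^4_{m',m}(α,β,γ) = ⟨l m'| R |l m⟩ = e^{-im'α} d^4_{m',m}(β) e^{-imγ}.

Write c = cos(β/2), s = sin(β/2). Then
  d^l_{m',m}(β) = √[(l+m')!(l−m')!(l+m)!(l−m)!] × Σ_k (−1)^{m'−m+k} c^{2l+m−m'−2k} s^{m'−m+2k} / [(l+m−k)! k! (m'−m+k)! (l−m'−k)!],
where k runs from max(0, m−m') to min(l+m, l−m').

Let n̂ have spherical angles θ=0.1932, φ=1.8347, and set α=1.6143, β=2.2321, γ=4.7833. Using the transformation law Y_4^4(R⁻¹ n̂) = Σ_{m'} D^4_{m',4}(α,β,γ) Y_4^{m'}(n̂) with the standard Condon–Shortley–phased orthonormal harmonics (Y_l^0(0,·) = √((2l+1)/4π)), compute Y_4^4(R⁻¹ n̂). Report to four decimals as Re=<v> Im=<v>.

Need the full column D^4_{m',4} for m'=−4..4 at α=1.6143, β=2.2321, γ=4.7833.
cos(β/2)=0.439234, sin(β/2)=0.898372
d^4_{-4,4}: single k=8 term ⇒ +0.424279;  D = +0.421732-0.046420i
d^4_{-3,4}: single k=7 term ⇒ +0.586728;  D = -0.089497-0.579862i
d^4_{-2,4}: single k=6 term ⇒ +0.536674;  D = -0.526332+0.104851i
d^4_{-1,4}: single k=5 term ⇒ +0.371078;  D = +0.088257+0.360430i
d^4_{0,4}: single k=4 term ⇒ +0.202843;  D = +0.194738-0.056767i
d^4_{1,4}: single k=3 term ⇒ +0.088704;  D = -0.028505-0.084000i
d^4_{2,4}: single k=2 term ⇒ +0.030667;  D = -0.028584+0.011108i
d^4_{3,4}: single k=1 term ⇒ +0.008014;  D = +0.003225+0.007337i
d^4_{4,4}: single k=0 term ⇒ +0.001385;  D = +0.001243-0.000612i
Y_4^{m'}(θ=0.1932,φ=1.8347) and Σ D·Y over m':
  (+0.4217-0.0464i)·(+0.0003-0.0005i)  (-0.0895-0.5799i)·(+0.0062+0.0061i)  (-0.5263+0.1049i)·(-0.0612+0.0357i)  (+0.0883+0.3604i)·(-0.0870-0.3220i)  (+0.1947-0.0568i)·(+0.6953+0.0000i)  (-0.0285-0.0840i)·(+0.0870-0.3220i)  (-0.0286+0.0111i)·(-0.0612-0.0357i)  (+0.0032+0.0073i)·(-0.0062+0.0061i)  (+0.0012-0.0006i)·(+0.0003+0.0005i)
Y_4^4(R⁻¹ n̂) = +0.247891-0.126622i

Re=0.2479 Im=-0.1266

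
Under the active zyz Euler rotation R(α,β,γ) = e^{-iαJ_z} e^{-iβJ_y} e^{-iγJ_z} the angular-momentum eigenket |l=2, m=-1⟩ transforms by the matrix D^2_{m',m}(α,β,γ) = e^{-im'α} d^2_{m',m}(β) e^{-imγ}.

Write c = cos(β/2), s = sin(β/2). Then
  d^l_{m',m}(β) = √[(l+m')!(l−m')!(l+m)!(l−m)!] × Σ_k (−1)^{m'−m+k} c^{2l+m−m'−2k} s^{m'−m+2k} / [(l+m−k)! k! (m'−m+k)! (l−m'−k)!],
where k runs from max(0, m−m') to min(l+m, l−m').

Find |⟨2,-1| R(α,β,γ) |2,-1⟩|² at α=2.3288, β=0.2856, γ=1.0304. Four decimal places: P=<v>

P=0.8107

D^2_{-1,-1}(2.3288,0.2856,1.0304) = e^{-i·-1·2.3288}·d^2_{-1,-1}(0.2856)·e^{-i·-1·1.0304}. Compute d first:
c=cos(0.2856/2)=0.989821, s=sin(0.2856/2)=0.142315; N=√[1·6·1·6]=6.000000
k: max(0,(-1)−(-1))=0 … min(2+(-1),2−(-1))=1
  k=0: (−1)^0·6.0000/(6)·0.9898^4·0.1423^0 = +0.959903
  k=1: (−1)^1·6.0000/(2)·0.9898^2·0.1423^2 = -0.059530
d^2_{-1,-1}(0.2856) = +0.959903 -0.059530 = +0.900373
|D^2_{-1,-1}|² = |d^2_{-1,-1}(β)|² = (+0.900373)² = 0.810671 (the z-rotation phases have unit modulus)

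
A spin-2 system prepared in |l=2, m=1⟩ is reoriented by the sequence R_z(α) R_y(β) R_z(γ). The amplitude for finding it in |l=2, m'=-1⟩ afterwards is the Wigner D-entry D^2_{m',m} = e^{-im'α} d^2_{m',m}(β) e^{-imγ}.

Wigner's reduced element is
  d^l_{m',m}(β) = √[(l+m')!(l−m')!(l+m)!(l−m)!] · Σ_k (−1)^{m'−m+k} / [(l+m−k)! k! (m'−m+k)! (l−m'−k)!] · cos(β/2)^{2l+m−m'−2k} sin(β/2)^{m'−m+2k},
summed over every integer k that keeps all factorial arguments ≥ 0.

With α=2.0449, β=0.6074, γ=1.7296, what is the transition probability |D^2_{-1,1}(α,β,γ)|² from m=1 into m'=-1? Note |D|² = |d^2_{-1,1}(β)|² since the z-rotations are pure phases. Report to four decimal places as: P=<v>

P=0.0558

D^2_{-1,1}(2.0449,0.6074,1.7296) = e^{-i·-1·2.0449}·d^2_{-1,1}(0.6074)·e^{-i·1·1.7296}. Compute d first:
c=cos(0.6074/2)=0.954237, s=sin(0.6074/2)=0.299053; N=√[1·6·6·1]=6.000000
k∈{2,3} keeps every argument non-negative
  k=2: (−1)^0·6.0000/(2)·0.9542^2·0.2991^2 = +0.244303
  k=3: (−1)^1·6.0000/(6)·0.9542^0·0.2991^4 = -0.007998
d^2_{-1,1}(0.6074) = +0.244303 -0.007998 = +0.236305
|D^2_{-1,1}|² = |d^2_{-1,1}(β)|² = (+0.236305)² = 0.055840 (the z-rotation phases have unit modulus)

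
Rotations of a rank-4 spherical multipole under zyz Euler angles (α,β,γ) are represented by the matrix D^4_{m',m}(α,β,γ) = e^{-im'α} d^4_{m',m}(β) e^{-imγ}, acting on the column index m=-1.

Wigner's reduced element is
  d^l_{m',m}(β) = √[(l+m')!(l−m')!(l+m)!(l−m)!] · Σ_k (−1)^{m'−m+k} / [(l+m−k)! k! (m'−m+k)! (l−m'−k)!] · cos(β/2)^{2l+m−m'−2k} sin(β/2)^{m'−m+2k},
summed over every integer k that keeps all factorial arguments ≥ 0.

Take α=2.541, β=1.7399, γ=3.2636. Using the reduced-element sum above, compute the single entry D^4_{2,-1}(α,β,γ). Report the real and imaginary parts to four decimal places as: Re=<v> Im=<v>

D^4_{2,-1}(2.541,1.7399,3.2636) = e^{-i·2·2.541}·d^4_{2,-1}(1.7399)·e^{-i·-1·3.2636}. Compute d first:
With c≡cos(β/2)=0.644865 and s≡sin(β/2)=0.764297, N=[720·2·6·120]^{1/2}=1018.233765
k∈{0,1,2} keeps every argument non-negative
  k=0: (−1)^3·1018.2338/(72)·0.6449^5·0.7643^3 = -0.704116
  k=1: (−1)^4·1018.2338/(48)·0.6449^3·0.7643^5 = +1.483618
  k=2: (−1)^5·1018.2338/(240)·0.6449^1·0.7643^7 = -0.416811
d^4_{2,-1}(1.7399) = -0.704116 +1.483618 -0.416811 = +0.362691
Attach z-rotation phases: D = e^{-i(2)(2.541)}·(+0.362691)·e^{-i(-1)(3.2636)} = -0.088889-0.351630i

Re=-0.0889 Im=-0.3516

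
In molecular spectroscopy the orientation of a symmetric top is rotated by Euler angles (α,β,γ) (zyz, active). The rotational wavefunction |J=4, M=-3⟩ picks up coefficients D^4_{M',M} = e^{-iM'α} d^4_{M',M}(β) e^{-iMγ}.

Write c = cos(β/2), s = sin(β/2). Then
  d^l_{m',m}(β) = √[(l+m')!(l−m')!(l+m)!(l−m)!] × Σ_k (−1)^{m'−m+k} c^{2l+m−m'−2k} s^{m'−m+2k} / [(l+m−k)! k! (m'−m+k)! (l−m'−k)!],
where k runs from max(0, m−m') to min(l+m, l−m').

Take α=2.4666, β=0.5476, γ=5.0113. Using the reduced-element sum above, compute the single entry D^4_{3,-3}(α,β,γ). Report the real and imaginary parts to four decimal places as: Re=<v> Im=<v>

D^4_{3,-3}(2.4666,0.5476,5.0113) = e^{-i·3·2.4666}·d^4_{3,-3}(0.5476)·e^{-i·-3·5.0113}. Compute d first:
With c≡cos(β/2)=0.962750 and s≡sin(β/2)=0.270392, N=[5040·1·1·5040]^{1/2}=5040.000000
The bounds max(0,m−m')=0 and min(l+m,l−m')=1 give 2 terms
  k=0: (−1)^6·5040.0000/(720)·0.9628^2·0.2704^6 = +0.002536
  k=1: (−1)^7·5040.0000/(5040)·0.9628^0·0.2704^8 = -0.000029
d^4_{3,-3}(0.5476) = +0.002536 -0.000029 = +0.002507
Attach z-rotation phases: D = e^{-i(3)(2.4666)}·(+0.002507)·e^{-i(-3)(5.0113)} = +0.000547+0.002447i

Re=0.0005 Im=0.0024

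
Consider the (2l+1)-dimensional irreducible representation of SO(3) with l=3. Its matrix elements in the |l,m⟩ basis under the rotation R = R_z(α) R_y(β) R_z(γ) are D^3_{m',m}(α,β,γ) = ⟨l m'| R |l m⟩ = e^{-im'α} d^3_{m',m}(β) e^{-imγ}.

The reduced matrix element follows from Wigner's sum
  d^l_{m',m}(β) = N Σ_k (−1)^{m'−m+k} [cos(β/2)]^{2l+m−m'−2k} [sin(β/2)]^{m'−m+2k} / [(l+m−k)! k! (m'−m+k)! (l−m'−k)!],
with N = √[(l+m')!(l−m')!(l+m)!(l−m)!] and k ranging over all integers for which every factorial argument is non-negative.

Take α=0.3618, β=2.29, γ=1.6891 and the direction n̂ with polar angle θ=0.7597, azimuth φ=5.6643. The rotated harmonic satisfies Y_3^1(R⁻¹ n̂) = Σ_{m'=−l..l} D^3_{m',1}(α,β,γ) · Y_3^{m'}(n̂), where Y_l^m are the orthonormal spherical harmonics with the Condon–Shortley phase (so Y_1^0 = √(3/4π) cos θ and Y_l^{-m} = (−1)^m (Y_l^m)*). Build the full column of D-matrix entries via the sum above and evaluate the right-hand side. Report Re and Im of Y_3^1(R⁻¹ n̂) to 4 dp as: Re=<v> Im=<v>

Re=-0.1257 Im=0.2281

Need the full column D^3_{m',1} for m'=−3..3 at α=0.3618, β=2.29, γ=1.6891.
cos(β/2)=0.413046, sin(β/2)=0.910710
d^3_{-3,1}: single k=4 term ⇒ +0.454531;  D = +0.374188-0.258034i
d^3_{-2,1}: k∈[3..4] ⇒ +0.336640 -0.818275 = -0.481635;  D = -0.274053+0.396064i
d^3_{-1,1}: k∈[2..4] ⇒ +0.144846 -0.938875 +0.570533 = -0.223496;  D = -0.053884+0.216903i
d^3_{0,1}: k∈[1..3] ⇒ +0.037928 -0.553157 +0.896375 = +0.381147;  D = -0.044986-0.378483i
d^3_{1,1}: k∈[0..2] ⇒ +0.004966 -0.193128 +0.704156 = +0.515994;  D = -0.238323-0.457660i
d^3_{2,1}: k∈[0..1] ⇒ -0.034624 +0.336640 = +0.302017;  D = -0.225278-0.201156i
d^3_{3,1}: single k=0 term ⇒ +0.093498;  D = -0.087268-0.033557i
Y_3^{m'}(θ=0.7597,φ=5.6643) and Σ D·Y over m':
  (+0.3742-0.2580i)·(-0.0384+0.1308i)  (-0.2741+0.3961i)·(+0.1149+0.3321i)  (-0.0539+0.2169i)·(+0.2952+0.2103i)  (-0.0450-0.3785i)·(-0.1005+0.0000i)  (-0.2383-0.4577i)·(-0.2952+0.2103i)  (-0.2253-0.2012i)·(+0.1149-0.3321i)  (-0.0873-0.0336i)·(+0.0384+0.1308i)
Y_3^1(R⁻¹ n̂) = -0.125745+0.228094i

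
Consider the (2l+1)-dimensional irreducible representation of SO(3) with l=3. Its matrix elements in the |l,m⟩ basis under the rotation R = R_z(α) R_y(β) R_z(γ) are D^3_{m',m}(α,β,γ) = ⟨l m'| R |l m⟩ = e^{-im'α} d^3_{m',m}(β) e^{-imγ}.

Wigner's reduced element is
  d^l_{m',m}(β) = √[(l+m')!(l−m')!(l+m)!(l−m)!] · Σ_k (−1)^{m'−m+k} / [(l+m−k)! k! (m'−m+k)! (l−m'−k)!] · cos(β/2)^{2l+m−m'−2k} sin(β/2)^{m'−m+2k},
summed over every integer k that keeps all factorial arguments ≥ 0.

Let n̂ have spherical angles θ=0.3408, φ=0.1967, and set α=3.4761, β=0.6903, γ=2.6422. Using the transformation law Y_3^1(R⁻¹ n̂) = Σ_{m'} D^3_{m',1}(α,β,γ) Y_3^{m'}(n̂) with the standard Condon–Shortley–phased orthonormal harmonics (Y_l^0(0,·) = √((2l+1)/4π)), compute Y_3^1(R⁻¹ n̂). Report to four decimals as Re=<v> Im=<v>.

Need the full column D^3_{m',1} for m'=−3..3 at α=3.4761, β=0.6903, γ=2.6422.
cos(β/2)=0.941025, sin(β/2)=0.338338
d^3_{-3,1}: single k=4 term ⇒ +0.044942;  D = +0.003048+0.044838i
d^3_{-2,1}: k∈[3..4] ⇒ +0.204120 -0.013193 = +0.190926;  D = -0.074770-0.175677i
d^3_{-1,1}: k∈[2..4] ⇒ +0.538588 -0.092831 +0.001500 = +0.447257;  D = +0.300553+0.331219i
d^3_{0,1}: k∈[1..3] ⇒ +0.864861 -0.335403 +0.014453 = +0.543911;  D = -0.477485-0.260475i
d^3_{1,1}: k∈[0..2] ⇒ +0.694394 -0.718117 +0.069623 = +0.045901;  D = +0.045278+0.007534i
d^3_{2,1}: k∈[0..1] ⇒ -0.789506 +0.204120 = -0.585387;  D = +0.576986-0.098819i
d^3_{3,1}: single k=0 term ⇒ +0.347657;  D = +0.304407-0.167934i
Y_3^{m'}(θ=0.3408,φ=0.1967) and Σ D·Y over m':
  (+0.0030+0.0448i)·(+0.0129-0.0087i)  (-0.0748-0.1757i)·(+0.0994-0.0412i)  (+0.3006+0.3312i)·(+0.3646-0.0727i)  (-0.4775-0.2605i)·(+0.5070+0.0000i)  (+0.0453+0.0075i)·(-0.3646-0.0727i)  (+0.5770-0.0988i)·(+0.0994+0.0412i)  (+0.3044-0.1679i)·(-0.0129-0.0087i)
Y_3^1(R⁻¹ n̂) = -0.082616-0.039478i

Re=-0.0826 Im=-0.0395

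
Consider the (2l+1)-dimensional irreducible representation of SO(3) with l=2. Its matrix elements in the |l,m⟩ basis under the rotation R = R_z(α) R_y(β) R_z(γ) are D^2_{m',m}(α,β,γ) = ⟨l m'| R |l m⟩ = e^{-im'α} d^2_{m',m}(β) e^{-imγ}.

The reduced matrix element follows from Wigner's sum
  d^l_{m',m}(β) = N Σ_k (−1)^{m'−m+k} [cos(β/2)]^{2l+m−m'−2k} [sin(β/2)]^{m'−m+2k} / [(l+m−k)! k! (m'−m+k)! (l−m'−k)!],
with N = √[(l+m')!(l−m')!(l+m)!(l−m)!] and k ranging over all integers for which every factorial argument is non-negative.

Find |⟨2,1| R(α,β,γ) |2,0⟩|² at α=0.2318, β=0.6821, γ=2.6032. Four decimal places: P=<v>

P=0.3592

First d^2_{1,0}(β=0.6821), then the phase factors e^{-i(1)α} and e^{-i(0)γ}:
With c≡cos(β/2)=0.942404 and s≡sin(β/2)=0.334477, N=[6·1·2·2]^{1/2}=4.898979
Admissible k: 0..1 (factorial args all ≥0)
  k=0: (−1)^1·4.8990/(2)·0.9424^3·0.3345^1 = -0.685730
  k=1: (−1)^2·4.8990/(2)·0.9424^1·0.3345^3 = +0.086380
d^2_{1,0}(0.6821) = -0.685730 +0.086380 = -0.599350
|D^2_{1,0}|² = |d^2_{1,0}(β)|² = (-0.599350)² = 0.359221 (the z-rotation phases have unit modulus)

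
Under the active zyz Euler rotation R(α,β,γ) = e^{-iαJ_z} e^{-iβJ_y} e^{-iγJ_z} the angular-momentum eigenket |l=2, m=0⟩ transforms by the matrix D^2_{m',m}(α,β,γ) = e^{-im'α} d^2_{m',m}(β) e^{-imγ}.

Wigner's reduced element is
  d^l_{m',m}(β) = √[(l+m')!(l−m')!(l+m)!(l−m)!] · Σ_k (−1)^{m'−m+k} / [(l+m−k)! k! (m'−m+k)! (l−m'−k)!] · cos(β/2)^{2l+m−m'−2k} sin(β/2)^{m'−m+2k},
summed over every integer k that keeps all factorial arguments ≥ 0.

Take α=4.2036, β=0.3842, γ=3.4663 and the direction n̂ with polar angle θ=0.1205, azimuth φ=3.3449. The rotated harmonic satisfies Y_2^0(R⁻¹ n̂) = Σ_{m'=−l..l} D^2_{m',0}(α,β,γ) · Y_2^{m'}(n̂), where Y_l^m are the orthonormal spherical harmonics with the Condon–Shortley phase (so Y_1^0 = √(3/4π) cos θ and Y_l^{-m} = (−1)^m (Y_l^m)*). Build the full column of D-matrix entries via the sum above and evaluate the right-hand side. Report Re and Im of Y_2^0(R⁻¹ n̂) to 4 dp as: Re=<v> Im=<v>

Re=0.5382 Im=0.0000

Need the full column D^2_{m',0} for m'=−2..2 at α=4.2036, β=0.3842, γ=3.4663.
cos(β/2)=0.981605, sin(β/2)=0.190921
d^2_{-2,0}: single k=2 term ⇒ +0.086031;  D = -0.045203+0.073199i
d^2_{-1,0}: k∈[1..2] ⇒ +0.442323 -0.016733 = +0.425590;  D = -0.207313-0.371683i
d^2_{0,0}: k∈[0..2] ⇒ +0.928427 -0.140488 +0.001329 = +0.789268;  D = +0.789268+0.000000i
d^2_{1,0}: k∈[0..1] ⇒ -0.442323 +0.016733 = -0.425590;  D = +0.207313-0.371683i
d^2_{2,0}: single k=0 term ⇒ +0.086031;  D = -0.045203-0.073199i
Y_2^{m'}(θ=0.1205,φ=3.3449) and Σ D·Y over m':
  (-0.0452+0.0732i)·(+0.0051-0.0022i)  (-0.2073-0.3717i)·(-0.0903+0.0186i)  (+0.7893+0.0000i)·(+0.6171+0.0000i)  (+0.2073-0.3717i)·(+0.0903+0.0186i)  (-0.0452-0.0732i)·(+0.0051+0.0022i)
Y_2^0(R⁻¹ n̂) = +0.538202-0.000000i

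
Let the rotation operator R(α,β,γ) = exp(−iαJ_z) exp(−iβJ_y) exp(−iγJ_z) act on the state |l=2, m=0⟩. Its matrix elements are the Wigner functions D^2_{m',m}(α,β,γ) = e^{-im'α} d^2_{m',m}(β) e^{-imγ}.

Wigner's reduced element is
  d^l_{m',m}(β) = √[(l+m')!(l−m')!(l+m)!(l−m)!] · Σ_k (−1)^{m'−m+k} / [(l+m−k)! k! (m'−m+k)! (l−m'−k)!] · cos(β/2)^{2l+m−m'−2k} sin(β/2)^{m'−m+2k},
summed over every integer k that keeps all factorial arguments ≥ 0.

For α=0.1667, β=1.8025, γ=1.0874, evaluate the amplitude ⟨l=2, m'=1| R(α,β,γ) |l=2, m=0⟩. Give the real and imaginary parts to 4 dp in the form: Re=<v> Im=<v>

Split into d^2_{1,0}(β=1.8025) × two z-phases.
Half-angle: c=0.620630, s=0.784103. N=√(6·1·2·2)=4.898979
Admissible k: 0..1 (factorial args all ≥0)
  k=0: (−1)^1·4.8990/(2)·0.6206^3·0.7841^1 = -0.459143
  k=1: (−1)^2·4.8990/(2)·0.6206^1·0.7841^3 = +0.732873
d^2_{1,0}(1.8025) = -0.459143 +0.732873 = +0.273730
D = (+0.986138-0.165929i)·(+0.273730)·(+1.000000+0.000000i) = +0.269935-0.045420i

Re=0.2699 Im=-0.0454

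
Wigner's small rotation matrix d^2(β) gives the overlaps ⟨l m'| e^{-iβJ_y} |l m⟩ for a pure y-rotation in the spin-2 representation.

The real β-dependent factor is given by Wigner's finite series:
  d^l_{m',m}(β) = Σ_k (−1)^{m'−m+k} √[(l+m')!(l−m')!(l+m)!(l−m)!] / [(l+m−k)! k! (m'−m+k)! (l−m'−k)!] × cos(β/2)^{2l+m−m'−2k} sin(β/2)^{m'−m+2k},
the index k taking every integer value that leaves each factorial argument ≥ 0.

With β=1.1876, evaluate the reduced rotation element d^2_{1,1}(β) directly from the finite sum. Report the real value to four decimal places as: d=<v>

d=-0.1733

d^2_{1,1}(β=1.1876) via Wigner's sum:
c=cos(1.1876/2)=0.828821, s=sin(1.1876/2)=0.559515; N=√[6·1·6·1]=6.000000
k: max(0,(1)−(1))=0 … min(2+(1),2−(1))=1
  k=0: (−1)^0·6.0000/(6)·0.8288^4·0.5595^0 = +0.471891
  k=1: (−1)^1·6.0000/(2)·0.8288^2·0.5595^2 = -0.645156
d^2_{1,1}(1.1876) = +0.471891 -0.645156 = -0.173265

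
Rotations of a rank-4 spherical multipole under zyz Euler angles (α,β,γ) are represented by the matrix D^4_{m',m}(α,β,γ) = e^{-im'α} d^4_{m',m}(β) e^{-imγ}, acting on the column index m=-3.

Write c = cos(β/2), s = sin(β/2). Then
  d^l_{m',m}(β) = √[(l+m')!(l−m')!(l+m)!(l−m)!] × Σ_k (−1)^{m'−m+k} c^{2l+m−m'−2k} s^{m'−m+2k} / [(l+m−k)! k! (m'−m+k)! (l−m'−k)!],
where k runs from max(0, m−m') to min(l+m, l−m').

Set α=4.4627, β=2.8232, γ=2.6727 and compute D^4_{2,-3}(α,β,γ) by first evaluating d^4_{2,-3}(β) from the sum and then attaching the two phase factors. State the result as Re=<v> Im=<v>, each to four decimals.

D^4_{2,-3}(4.4627,2.8232,2.6727) = e^{-i·2·4.4627}·d^4_{2,-3}(2.8232)·e^{-i·-3·2.6727}. Compute d first:
With c≡cos(β/2)=0.158525 and s≡sin(β/2)=0.987355, N=[720·2·1·5040]^{1/2}=2693.993318
The bounds max(0,m−m')=0 and min(l+m,l−m')=1 give 2 terms
  k=0: (−1)^5·2693.9933/(240)·0.1585^3·0.9874^5 = -0.041961
  k=1: (−1)^6·2693.9933/(720)·0.1585^1·0.9874^7 = +0.542593
d^4_{2,-3}(2.8232) = -0.041961 +0.542593 = +0.500633
D = (-0.877881-0.478880i)·(+0.500633)·(-0.163383+0.986563i) = +0.308327-0.394420i

Re=0.3083 Im=-0.3944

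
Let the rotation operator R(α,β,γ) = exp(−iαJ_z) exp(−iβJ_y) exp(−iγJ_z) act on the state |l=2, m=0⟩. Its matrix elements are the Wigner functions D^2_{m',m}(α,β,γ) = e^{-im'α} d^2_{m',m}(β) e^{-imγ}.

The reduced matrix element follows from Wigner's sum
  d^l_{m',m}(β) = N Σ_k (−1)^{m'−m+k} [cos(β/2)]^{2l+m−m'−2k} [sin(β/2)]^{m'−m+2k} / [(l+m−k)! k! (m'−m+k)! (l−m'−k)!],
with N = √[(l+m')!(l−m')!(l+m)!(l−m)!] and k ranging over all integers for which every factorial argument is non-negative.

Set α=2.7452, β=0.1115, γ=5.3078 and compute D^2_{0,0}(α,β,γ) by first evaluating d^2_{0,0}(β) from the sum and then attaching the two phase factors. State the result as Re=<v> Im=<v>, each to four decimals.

Re=0.9814 Im=0.0000

First d^2_{0,0}(β=0.1115), then the phase factors e^{-i(0)α} and e^{-i(0)γ}:
c=cos(0.1115/2)=0.998446, s=sin(0.1115/2)=0.055721; N=√[2·2·2·2]=4.000000
The bounds max(0,m−m')=0 and min(l+m,l−m')=2 give 3 terms
  k=0: (−1)^0·4.0000/(4)·0.9984^4·0.0557^0 = +0.993800
  k=1: (−1)^1·4.0000/(1)·0.9984^2·0.0557^2 = -0.012381
  k=2: (−1)^2·4.0000/(4)·0.9984^0·0.0557^4 = +0.000010
d^2_{0,0}(0.1115) = +0.993800 -0.012381 +0.000010 = +0.981429
D = (+1.000000+0.000000i)·(+0.981429)·(+1.000000+0.000000i) = +0.981429+0.000000i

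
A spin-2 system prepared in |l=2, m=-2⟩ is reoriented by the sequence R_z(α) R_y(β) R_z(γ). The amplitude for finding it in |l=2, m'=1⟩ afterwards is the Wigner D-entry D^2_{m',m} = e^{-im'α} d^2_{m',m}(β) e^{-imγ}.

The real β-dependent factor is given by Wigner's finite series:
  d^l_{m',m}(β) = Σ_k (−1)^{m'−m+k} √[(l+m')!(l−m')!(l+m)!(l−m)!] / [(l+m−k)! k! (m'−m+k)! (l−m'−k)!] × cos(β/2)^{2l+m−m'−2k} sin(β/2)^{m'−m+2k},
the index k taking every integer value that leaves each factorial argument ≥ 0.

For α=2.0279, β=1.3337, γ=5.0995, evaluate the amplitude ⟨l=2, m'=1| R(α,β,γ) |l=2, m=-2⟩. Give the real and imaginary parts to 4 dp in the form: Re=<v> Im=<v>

Re=0.1160 Im=-0.3533

D^2_{1,-2}(2.0279,1.3337,5.0995) = e^{-i·1·2.0279}·d^2_{1,-2}(1.3337)·e^{-i·-2·5.0995}. Compute d first:
With c≡cos(β/2)=0.785774 and s≡sin(β/2)=0.618514, N=[6·1·1·24]^{1/2}=12.000000
The bounds max(0,m−m')=0 and min(l+m,l−m')=0 give 1 term
  k=0: (−1)^3·12.0000/(6)·0.7858^1·0.6185^3 = -0.371857
d^2_{1,-2}(1.3337) = -0.371857
Attach z-rotation phases: D = e^{-i(1)(2.0279)}·(-0.371857)·e^{-i(-2)(5.0995)} = +0.115956-0.353315i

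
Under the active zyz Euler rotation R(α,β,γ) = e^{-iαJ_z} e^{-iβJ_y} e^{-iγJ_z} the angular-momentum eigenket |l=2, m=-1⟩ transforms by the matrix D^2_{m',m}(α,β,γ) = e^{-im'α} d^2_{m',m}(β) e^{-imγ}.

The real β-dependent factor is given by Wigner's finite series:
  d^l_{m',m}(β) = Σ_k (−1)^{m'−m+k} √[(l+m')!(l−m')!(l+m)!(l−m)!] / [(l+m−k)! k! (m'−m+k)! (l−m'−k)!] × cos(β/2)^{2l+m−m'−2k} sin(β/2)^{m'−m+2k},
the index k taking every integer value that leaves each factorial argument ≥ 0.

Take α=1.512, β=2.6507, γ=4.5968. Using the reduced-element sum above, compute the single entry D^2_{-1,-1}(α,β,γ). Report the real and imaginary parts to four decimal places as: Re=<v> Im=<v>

First d^2_{-1,-1}(β=2.6507), then the phase factors e^{-i(-1)α} and e^{-i(-1)γ}:
With c≡cos(β/2)=0.242989 and s≡sin(β/2)=0.970029, N=[1·6·1·6]^{1/2}=6.000000
Admissible k: 0..1 (factorial args all ≥0)
  k=0: (−1)^0·6.0000/(6)·0.2430^4·0.9700^0 = +0.003486
  k=1: (−1)^1·6.0000/(2)·0.2430^2·0.9700^2 = -0.166673
d^2_{-1,-1}(2.6507) = +0.003486 -0.166673 = -0.163187
Attach z-rotation phases: D = e^{-i(-1)(1.512)}·(-0.163187)·e^{-i(-1)(4.5968)} = -0.160712+0.028313i

Re=-0.1607 Im=0.0283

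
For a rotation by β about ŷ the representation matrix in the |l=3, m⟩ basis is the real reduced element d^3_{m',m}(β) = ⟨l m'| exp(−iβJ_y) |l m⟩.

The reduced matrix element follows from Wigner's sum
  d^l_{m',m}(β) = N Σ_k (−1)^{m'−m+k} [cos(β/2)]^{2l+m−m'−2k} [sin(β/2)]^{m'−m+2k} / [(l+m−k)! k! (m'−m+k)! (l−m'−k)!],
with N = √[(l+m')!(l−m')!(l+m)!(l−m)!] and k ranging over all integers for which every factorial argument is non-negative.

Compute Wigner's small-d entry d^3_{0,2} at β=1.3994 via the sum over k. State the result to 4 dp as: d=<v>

d^3_{0,2}(β=1.3994) via Wigner's sum:
Half-angle: c=0.765035, s=0.643988. N=√(6·6·120·1)=65.726707
k∈{2,3} keeps every argument non-negative
  k=2: (−1)^0·65.7267/(12)·0.7650^4·0.6440^2 = +0.778113
  k=3: (−1)^1·65.7267/(12)·0.7650^2·0.6440^4 = -0.551360
d^3_{0,2}(1.3994) = +0.778113 -0.551360 = +0.226753

d=0.2268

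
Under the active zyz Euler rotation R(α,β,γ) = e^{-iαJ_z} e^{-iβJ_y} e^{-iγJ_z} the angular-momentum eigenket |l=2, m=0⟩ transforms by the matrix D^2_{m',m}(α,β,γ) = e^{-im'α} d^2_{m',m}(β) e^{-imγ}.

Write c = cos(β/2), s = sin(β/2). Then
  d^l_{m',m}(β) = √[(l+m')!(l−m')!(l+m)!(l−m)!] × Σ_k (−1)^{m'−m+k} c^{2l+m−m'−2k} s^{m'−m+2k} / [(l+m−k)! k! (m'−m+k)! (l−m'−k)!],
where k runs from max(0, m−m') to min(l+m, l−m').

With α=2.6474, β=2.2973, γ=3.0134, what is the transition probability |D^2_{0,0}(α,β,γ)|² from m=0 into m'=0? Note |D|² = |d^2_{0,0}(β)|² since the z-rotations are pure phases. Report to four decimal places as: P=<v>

D^2_{0,0}(2.6474,2.2973,3.0134) = e^{-i·0·2.6474}·d^2_{0,0}(2.2973)·e^{-i·0·3.0134}. Compute d first:
c=cos(2.2973/2)=0.409719, s=sin(2.2973/2)=0.912212; N=√[2·2·2·2]=4.000000
The bounds max(0,m−m')=0 and min(l+m,l−m')=2 give 3 terms
  k=0: (−1)^0·4.0000/(4)·0.4097^4·0.9122^0 = +0.028180
  k=1: (−1)^1·4.0000/(1)·0.4097^2·0.9122^2 = -0.558758
  k=2: (−1)^2·4.0000/(4)·0.4097^0·0.9122^4 = +0.692440
d^2_{0,0}(2.2973) = +0.028180 -0.558758 +0.692440 = +0.161862
|D^2_{0,0}|² = |d^2_{0,0}(β)|² = (+0.161862)² = 0.026199 (the z-rotation phases have unit modulus)

P=0.0262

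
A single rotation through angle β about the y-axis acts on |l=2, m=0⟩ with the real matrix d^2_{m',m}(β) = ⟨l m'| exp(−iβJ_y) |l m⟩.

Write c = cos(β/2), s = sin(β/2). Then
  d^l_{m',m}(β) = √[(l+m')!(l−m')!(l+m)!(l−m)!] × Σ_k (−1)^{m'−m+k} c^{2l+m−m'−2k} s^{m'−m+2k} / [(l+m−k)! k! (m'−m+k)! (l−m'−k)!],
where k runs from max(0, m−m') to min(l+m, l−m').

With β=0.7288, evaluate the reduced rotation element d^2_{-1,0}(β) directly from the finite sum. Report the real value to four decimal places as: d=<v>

d=0.6085

d^2_{-1,0}(β=0.7288) via Wigner's sum:
c=cos(0.7288/2)=0.934338, s=sin(0.7288/2)=0.356389; N=√[1·6·2·2]=4.898979
Admissible k: 1..2 (factorial args all ≥0)
  k=1: (−1)^0·4.8990/(2)·0.9343^3·0.3564^1 = +0.712051
  k=2: (−1)^1·4.8990/(2)·0.9343^1·0.3564^3 = -0.103598
d^2_{-1,0}(0.7288) = +0.712051 -0.103598 = +0.608453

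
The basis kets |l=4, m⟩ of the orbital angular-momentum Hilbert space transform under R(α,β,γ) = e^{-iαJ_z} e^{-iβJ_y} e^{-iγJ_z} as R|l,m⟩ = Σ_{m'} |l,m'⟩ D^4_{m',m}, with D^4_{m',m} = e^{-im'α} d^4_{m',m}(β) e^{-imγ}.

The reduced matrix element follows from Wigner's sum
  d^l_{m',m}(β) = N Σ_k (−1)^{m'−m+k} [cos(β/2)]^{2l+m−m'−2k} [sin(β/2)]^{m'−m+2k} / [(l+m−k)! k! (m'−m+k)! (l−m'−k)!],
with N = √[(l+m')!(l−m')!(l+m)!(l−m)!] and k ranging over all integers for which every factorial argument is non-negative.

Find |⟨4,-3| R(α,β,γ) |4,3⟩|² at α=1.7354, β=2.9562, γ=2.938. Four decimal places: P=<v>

P=0.8240

D^4_{-3,3}(1.7354,2.9562,2.938) = e^{-i·-3·1.7354}·d^4_{-3,3}(2.9562)·e^{-i·3·2.938}. Compute d first:
With c≡cos(β/2)=0.092564 and s≡sin(β/2)=0.995707, N=[1·5040·5040·1]^{1/2}=5040.000000
k∈{6,7} keeps every argument non-negative
  k=6: (−1)^0·5040.0000/(720)·0.0926^2·0.9957^6 = +0.058448
  k=7: (−1)^1·5040.0000/(5040)·0.0926^0·0.9957^8 = -0.966166
d^4_{-3,3}(2.9562) = +0.058448 -0.966166 = -0.907718
|D^4_{-3,3}|² = |d^4_{-3,3}(β)|² = (-0.907718)² = 0.823952 (the z-rotation phases have unit modulus)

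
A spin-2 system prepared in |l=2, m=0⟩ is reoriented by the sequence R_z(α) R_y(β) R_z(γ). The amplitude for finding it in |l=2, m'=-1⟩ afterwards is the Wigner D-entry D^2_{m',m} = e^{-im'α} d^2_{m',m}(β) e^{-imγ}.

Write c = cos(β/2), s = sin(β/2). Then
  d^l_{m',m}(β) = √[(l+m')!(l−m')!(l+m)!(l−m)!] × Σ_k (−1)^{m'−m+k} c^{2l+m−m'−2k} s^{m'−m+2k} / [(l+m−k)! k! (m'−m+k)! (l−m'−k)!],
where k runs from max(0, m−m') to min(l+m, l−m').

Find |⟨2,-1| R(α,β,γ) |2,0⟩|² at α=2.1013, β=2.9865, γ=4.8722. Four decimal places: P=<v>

P=0.0349

First d^2_{-1,0}(β=2.9865), then the phase factors e^{-i(-1)α} and e^{-i(0)γ}:
Half-angle: c=0.077469, s=0.996995. N=√(1·6·2·2)=4.898979
Admissible k: 1..2 (factorial args all ≥0)
  k=1: (−1)^0·4.8990/(2)·0.0775^3·0.9970^1 = +0.001135
  k=2: (−1)^1·4.8990/(2)·0.0775^1·0.9970^3 = -0.188053
d^2_{-1,0}(2.9865) = +0.001135 -0.188053 = -0.186918
|D^2_{-1,0}|² = |d^2_{-1,0}(β)|² = (-0.186918)² = 0.034938 (the z-rotation phases have unit modulus)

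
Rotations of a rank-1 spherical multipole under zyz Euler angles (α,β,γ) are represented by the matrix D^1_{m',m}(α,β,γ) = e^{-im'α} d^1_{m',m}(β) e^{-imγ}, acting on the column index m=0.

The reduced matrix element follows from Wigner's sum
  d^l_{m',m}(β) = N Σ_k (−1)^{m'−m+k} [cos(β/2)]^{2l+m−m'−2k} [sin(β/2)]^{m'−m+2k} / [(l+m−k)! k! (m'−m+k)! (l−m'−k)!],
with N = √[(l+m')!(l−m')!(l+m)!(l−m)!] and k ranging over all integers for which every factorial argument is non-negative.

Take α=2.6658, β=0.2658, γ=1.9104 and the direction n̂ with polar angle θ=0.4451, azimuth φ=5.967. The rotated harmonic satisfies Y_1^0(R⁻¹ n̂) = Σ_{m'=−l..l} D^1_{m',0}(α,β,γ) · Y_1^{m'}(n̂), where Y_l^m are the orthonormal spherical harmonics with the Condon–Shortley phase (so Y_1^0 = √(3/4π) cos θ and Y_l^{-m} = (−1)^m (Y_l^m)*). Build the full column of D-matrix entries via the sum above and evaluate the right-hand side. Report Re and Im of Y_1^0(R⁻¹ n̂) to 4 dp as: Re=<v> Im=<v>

Need the full column D^1_{m',0} for m'=−1..1 at α=2.6658, β=0.2658, γ=1.9104.
cos(β/2)=0.991182, sin(β/2)=0.132509
d^1_{-1,0}: single k=1 term ⇒ +0.185744;  D = -0.165113+0.085079i
d^1_{0,0}: k∈[0..1] ⇒ +0.982441 -0.017559 = +0.964883;  D = +0.964883+0.000000i
d^1_{1,0}: single k=0 term ⇒ -0.185744;  D = +0.165113+0.085079i
Y_1^{m'}(θ=0.4451,φ=5.967) and Σ D·Y over m':
  (-0.1651+0.0851i)·(+0.1414+0.0463i)  (+0.9649+0.0000i)·(+0.4410+0.0000i)  (+0.1651+0.0851i)·(-0.1414+0.0463i)
Y_1^0(R⁻¹ n̂) = +0.370953+0.000000i

Re=0.3710 Im=0.0000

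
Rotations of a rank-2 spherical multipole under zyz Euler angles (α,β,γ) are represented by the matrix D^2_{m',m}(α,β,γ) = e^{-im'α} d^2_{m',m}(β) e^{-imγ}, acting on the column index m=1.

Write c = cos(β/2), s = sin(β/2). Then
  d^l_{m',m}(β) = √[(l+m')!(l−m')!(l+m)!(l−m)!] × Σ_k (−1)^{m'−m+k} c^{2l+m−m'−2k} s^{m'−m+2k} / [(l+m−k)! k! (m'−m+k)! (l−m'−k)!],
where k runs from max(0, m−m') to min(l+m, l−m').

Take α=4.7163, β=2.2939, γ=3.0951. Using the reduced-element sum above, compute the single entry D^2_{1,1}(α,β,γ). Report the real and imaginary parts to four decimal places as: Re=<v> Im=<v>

Split into d^2_{1,1}(β=2.2939) × two z-phases.
c=cos(2.2939/2)=0.411269, s=sin(2.2939/2)=0.911514; N=√[6·1·6·1]=6.000000
k∈{0,1} keeps every argument non-negative
  k=0: (−1)^0·6.0000/(6)·0.4113^4·0.9115^0 = +0.028609
  k=1: (−1)^1·6.0000/(2)·0.4113^2·0.9115^2 = -0.421600
d^2_{1,1}(2.2939) = +0.028609 -0.421600 = -0.392991
Attach z-rotation phases: D = e^{-i(1)(4.7163)}·(-0.392991)·e^{-i(1)(3.0951)} = -0.016729+0.392635i

Re=-0.0167 Im=0.3926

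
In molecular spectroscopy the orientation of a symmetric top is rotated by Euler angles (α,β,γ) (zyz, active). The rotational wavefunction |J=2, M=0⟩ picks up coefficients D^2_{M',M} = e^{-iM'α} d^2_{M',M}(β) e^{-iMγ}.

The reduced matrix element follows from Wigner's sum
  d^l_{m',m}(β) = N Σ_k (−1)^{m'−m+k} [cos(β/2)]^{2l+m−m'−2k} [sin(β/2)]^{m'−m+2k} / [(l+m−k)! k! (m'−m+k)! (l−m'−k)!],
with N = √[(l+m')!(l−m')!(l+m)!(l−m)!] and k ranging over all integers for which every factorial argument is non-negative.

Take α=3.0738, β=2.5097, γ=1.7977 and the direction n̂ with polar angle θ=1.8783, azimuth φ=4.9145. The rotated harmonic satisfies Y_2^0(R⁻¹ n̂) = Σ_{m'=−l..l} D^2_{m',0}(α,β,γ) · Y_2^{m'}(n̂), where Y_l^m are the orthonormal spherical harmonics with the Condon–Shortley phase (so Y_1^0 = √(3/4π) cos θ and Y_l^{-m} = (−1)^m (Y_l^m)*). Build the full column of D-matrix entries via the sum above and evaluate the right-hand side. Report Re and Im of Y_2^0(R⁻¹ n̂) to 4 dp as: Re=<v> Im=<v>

Need the full column D^2_{m',0} for m'=−2..2 at α=3.0738, β=2.5097, γ=1.7977.
cos(β/2)=0.310716, sin(β/2)=0.950503
d^2_{-2,0}: single k=2 term ⇒ +0.213653;  D = +0.211693-0.028880i
d^2_{-1,0}: k∈[1..2] ⇒ +0.069843 -0.653581 = -0.583739;  D = +0.582398-0.039543i
d^2_{0,0}: k∈[0..2] ⇒ +0.009321 -0.348895 +0.816232 = +0.476658;  D = +0.476658+0.000000i
d^2_{1,0}: k∈[0..1] ⇒ -0.069843 +0.653581 = +0.583739;  D = -0.582398-0.039543i
d^2_{2,0}: single k=0 term ⇒ +0.213653;  D = +0.211693+0.028880i
Y_2^{m'}(θ=1.8783,φ=4.9145) and Σ D·Y over m':
  (+0.2117-0.0289i)·(-0.3226+0.1380i)  (+0.5824-0.0395i)·(-0.0447-0.2183i)  (+0.4767+0.0000i)·(-0.2287+0.0000i)  (-0.5824-0.0395i)·(+0.0447-0.2183i)  (+0.2117+0.0289i)·(-0.3226-0.1380i)
Y_2^0(R⁻¹ n̂) = -0.307008+0.000000i

Re=-0.3070 Im=0.0000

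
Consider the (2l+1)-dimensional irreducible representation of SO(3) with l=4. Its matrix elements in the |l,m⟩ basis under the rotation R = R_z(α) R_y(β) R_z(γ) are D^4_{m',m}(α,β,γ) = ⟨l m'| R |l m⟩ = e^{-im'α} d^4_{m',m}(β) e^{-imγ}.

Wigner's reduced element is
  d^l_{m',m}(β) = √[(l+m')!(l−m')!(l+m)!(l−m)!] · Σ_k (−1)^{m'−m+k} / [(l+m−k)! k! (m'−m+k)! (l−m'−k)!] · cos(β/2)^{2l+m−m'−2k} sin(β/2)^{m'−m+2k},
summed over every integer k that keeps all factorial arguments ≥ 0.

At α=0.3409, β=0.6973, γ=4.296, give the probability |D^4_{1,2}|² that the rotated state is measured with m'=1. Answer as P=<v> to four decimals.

First d^4_{1,2}(β=0.6973), then the phase factors e^{-i(1)α} and e^{-i(2)γ}:
With c≡cos(β/2)=0.939835 and s≡sin(β/2)=0.341629, N=[120·6·720·2]^{1/2}=1018.233765
k∈{1,2,3} keeps every argument non-negative
  k=1: (−1)^0·1018.2338/(240)·0.9398^7·0.3416^1 = +0.938754
  k=2: (−1)^1·1018.2338/(48)·0.9398^5·0.3416^3 = -0.620196
  k=3: (−1)^2·1018.2338/(72)·0.9398^3·0.3416^5 = +0.054632
d^4_{1,2}(0.6973) = +0.938754 -0.620196 +0.054632 = +0.373190
|D^4_{1,2}|² = |d^4_{1,2}(β)|² = (+0.373190)² = 0.139271 (the z-rotation phases have unit modulus)

P=0.1393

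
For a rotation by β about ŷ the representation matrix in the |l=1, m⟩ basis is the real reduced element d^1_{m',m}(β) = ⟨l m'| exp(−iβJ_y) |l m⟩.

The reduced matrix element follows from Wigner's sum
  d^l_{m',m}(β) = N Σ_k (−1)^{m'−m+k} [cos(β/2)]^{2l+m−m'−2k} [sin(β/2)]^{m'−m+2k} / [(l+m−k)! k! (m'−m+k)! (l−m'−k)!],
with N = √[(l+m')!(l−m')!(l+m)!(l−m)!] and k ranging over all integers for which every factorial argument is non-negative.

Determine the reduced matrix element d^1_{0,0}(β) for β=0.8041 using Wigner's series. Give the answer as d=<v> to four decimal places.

d=0.6938

d^1_{0,0}(β=0.8041) via Wigner's sum:
Half-angle: c=0.920261, s=0.391306. N=√(1·1·1·1)=1.000000
Admissible k: 0..1 (factorial args all ≥0)
  k=0: (−1)^0·1.0000/(1)·0.9203^2·0.3913^0 = +0.846880
  k=1: (−1)^1·1.0000/(1)·0.9203^0·0.3913^2 = -0.153120
d^1_{0,0}(0.8041) = +0.846880 -0.153120 = +0.693760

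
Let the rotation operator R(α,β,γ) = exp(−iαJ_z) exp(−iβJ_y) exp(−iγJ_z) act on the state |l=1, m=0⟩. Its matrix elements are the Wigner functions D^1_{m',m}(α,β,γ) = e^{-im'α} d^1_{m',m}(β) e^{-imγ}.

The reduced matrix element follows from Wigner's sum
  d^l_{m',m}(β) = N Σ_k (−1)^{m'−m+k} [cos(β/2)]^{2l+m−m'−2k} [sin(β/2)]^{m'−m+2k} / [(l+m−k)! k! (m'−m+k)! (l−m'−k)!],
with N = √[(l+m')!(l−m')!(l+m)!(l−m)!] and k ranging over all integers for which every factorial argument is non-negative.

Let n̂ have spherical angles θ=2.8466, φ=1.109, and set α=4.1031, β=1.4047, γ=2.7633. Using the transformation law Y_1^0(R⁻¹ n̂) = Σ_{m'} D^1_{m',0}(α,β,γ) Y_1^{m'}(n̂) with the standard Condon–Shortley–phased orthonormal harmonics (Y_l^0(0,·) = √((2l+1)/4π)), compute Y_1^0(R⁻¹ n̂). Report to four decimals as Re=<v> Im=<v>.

Re=-0.2159 Im=0.0000

Need the full column D^1_{m',0} for m'=−1..1 at α=4.1031, β=1.4047, γ=2.7633.
cos(β/2)=0.763326, sin(β/2)=0.646013
d^1_{-1,0}: single k=1 term ⇒ +0.697375;  D = -0.399097-0.571886i
d^1_{0,0}: k∈[0..1] ⇒ +0.582667 -0.417333 = +0.165334;  D = +0.165334+0.000000i
d^1_{1,0}: single k=0 term ⇒ -0.697375;  D = +0.399097-0.571886i
Y_1^{m'}(θ=2.8466,φ=1.109) and Σ D·Y over m':
  (-0.3991-0.5719i)·(+0.0448-0.0899i)  (+0.1653+0.0000i)·(-0.4675+0.0000i)  (+0.3991-0.5719i)·(-0.0448-0.0899i)
Y_1^0(R⁻¹ n̂) = -0.215870+0.000000i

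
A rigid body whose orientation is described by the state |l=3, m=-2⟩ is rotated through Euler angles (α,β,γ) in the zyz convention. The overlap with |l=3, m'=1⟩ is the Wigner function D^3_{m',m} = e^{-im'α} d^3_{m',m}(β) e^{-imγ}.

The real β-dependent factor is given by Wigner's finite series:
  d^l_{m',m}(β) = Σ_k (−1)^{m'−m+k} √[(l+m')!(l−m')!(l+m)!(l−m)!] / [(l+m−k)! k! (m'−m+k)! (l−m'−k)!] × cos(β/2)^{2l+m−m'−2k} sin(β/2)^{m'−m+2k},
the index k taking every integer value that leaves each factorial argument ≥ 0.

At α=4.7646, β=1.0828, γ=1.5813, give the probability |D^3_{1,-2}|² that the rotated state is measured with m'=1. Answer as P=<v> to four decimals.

P=0.1992

Split into d^3_{1,-2}(β=1.0828) × two z-phases.
With c≡cos(β/2)=0.856988 and s≡sin(β/2)=0.515336, N=[24·2·1·120]^{1/2}=75.894664
The bounds max(0,m−m')=0 and min(l+m,l−m')=1 give 2 terms
  k=0: (−1)^3·75.8947/(12)·0.8570^3·0.5153^3 = -0.544787
  k=1: (−1)^4·75.8947/(24)·0.8570^1·0.5153^5 = +0.098498
d^3_{1,-2}(1.0828) = -0.544787 +0.098498 = -0.446288
|D^3_{1,-2}|² = |d^3_{1,-2}(β)|² = (-0.446288)² = 0.199173 (the z-rotation phases have unit modulus)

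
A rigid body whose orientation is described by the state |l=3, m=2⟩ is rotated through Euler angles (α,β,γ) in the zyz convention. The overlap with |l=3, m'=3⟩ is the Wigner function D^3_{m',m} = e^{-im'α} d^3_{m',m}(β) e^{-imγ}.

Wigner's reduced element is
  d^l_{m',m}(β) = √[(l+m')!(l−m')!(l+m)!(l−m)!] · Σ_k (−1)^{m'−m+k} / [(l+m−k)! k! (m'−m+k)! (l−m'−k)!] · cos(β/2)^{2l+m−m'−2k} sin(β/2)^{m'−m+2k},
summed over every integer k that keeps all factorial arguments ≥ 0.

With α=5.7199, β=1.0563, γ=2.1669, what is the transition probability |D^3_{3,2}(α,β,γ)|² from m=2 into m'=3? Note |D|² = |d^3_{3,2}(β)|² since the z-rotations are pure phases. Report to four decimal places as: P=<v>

P=0.3522

Split into d^3_{3,2}(β=1.0563) × two z-phases.
Half-angle: c=0.863741, s=0.503936. N=√(720·1·120·1)=293.938769
The bounds max(0,m−m')=0 and min(l+m,l−m')=0 give 1 term
  k=0: (−1)^1·293.9388/(120)·0.8637^5·0.5039^1 = -0.593429
d^3_{3,2}(1.0563) = -0.593429
|D^3_{3,2}|² = |d^3_{3,2}(β)|² = (-0.593429)² = 0.352158 (the z-rotation phases have unit modulus)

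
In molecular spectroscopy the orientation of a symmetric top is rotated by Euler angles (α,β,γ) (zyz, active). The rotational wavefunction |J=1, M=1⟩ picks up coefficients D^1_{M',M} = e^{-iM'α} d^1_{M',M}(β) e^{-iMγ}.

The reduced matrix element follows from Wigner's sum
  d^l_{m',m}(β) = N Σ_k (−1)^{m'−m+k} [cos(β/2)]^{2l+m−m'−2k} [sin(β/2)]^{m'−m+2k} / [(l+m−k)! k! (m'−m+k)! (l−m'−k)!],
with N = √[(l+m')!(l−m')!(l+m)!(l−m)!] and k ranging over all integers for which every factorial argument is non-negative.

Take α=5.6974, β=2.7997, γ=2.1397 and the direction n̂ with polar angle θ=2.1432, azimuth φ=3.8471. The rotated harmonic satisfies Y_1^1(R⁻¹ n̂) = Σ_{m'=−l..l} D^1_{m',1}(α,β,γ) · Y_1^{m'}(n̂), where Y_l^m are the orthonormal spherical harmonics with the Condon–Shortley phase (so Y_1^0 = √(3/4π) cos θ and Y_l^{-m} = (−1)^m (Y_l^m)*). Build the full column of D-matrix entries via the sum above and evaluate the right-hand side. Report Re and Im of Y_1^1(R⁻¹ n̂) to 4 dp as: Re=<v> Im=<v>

Need the full column D^1_{m',1} for m'=−1..1 at α=5.6974, β=2.7997, γ=2.1397.
cos(β/2)=0.170115, sin(β/2)=0.985424
d^1_{-1,1}: single k=2 term ⇒ +0.971061;  D = -0.888200-0.392506i
d^1_{0,1}: single k=1 term ⇒ +0.237072;  D = -0.127713-0.199731i
d^1_{1,1}: single k=0 term ⇒ +0.028939;  D = +0.000489-0.028935i
Y_1^{m'}(θ=2.1432,φ=3.8471) and Σ D·Y over m':
  (-0.8882-0.3925i)·(-0.2211+0.1883i)  (-0.1277-0.1997i)·(-0.2647+0.0000i)  (+0.0005-0.0289i)·(+0.2211+0.1883i)
Y_1^1(R⁻¹ n̂) = +0.309647-0.033927i

Re=0.3096 Im=-0.0339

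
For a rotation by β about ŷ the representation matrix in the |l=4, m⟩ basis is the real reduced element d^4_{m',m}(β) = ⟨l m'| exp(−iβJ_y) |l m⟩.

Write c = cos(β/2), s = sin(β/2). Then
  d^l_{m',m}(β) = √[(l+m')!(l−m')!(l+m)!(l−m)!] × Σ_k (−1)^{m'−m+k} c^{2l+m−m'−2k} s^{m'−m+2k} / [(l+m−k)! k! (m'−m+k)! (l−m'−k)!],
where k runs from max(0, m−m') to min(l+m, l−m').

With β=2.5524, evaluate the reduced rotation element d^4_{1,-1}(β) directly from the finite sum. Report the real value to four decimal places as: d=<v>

d^4_{1,-1}(β=2.5524) via Wigner's sum:
Half-angle: c=0.290354, s=0.956919. N=√(120·6·6·120)=720.000000
The bounds max(0,m−m')=0 and min(l+m,l−m')=3 give 4 terms
  k=0: (−1)^2·720.0000/(72)·0.2904^6·0.9569^2 = +0.005487
  k=1: (−1)^3·720.0000/(24)·0.2904^4·0.9569^4 = -0.178785
  k=2: (−1)^4·720.0000/(48)·0.2904^2·0.9569^6 = +0.970952
  k=3: (−1)^5·720.0000/(720)·0.2904^0·0.9569^8 = -0.703077
d^4_{1,-1}(2.5524) = +0.005487 -0.178785 +0.970952 -0.703077 = +0.094577

d=0.0946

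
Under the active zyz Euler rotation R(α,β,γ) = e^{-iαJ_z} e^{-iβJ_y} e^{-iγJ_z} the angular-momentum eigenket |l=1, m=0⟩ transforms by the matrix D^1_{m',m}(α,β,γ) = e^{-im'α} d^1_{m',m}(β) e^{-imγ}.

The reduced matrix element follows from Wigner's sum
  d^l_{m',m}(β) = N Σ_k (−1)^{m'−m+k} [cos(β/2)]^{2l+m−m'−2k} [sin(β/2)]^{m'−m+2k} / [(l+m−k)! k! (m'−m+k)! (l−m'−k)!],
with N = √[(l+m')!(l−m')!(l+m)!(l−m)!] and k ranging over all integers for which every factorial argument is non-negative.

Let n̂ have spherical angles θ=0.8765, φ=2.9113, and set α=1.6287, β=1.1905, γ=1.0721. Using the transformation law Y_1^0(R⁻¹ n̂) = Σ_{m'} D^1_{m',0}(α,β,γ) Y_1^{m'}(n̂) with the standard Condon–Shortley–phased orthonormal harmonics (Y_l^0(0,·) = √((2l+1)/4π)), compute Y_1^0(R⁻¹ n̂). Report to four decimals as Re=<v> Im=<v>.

Need the full column D^1_{m',0} for m'=−1..1 at α=1.6287, β=1.1905, γ=1.0721.
cos(β/2)=0.828008, sin(β/2)=0.560716
d^1_{-1,0}: single k=1 term ⇒ +0.656587;  D = -0.037998+0.655487i
d^1_{0,0}: k∈[0..1] ⇒ +0.685598 -0.314402 = +0.371196;  D = +0.371196+0.000000i
d^1_{1,0}: single k=0 term ⇒ -0.656587;  D = +0.037998+0.655487i
Y_1^{m'}(θ=0.8765,φ=2.9113) and Σ D·Y over m':
  (-0.0380+0.6555i)·(-0.2585-0.0606i)  (+0.3712+0.0000i)·(+0.3126+0.0000i)  (+0.0380+0.6555i)·(+0.2585-0.0606i)
Y_1^0(R⁻¹ n̂) = +0.215146+0.000000i

Re=0.2151 Im=0.0000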